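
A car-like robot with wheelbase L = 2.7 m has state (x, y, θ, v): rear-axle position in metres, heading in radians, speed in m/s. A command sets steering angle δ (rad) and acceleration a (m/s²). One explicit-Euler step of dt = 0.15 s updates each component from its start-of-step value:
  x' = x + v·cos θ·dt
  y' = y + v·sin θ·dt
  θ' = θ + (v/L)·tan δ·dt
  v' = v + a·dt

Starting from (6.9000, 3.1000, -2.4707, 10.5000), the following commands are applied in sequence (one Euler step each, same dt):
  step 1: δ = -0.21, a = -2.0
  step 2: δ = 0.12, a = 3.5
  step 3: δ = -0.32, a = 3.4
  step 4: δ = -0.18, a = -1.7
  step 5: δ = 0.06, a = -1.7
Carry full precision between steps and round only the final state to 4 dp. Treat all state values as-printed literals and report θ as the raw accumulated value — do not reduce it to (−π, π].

(-0.0669, -0.7784, -2.8011, 10.7250)

after step 1 (δ=-0.21, a=-2.0): (5.666354, 2.120845, -2.595033, 10.200000)
after step 2 (δ=0.12, a=3.5): (4.359248, 1.325626, -2.526705, 10.725000)
after step 3 (δ=-0.32, a=3.4): (3.045160, 0.397592, -2.724158, 11.235000)
after step 4 (δ=-0.18, a=-1.7): (1.504619, -0.285637, -2.837737, 10.980000)
after step 5 (δ=0.06, a=-1.7): (-0.066932, -0.778422, -2.801093, 10.725000)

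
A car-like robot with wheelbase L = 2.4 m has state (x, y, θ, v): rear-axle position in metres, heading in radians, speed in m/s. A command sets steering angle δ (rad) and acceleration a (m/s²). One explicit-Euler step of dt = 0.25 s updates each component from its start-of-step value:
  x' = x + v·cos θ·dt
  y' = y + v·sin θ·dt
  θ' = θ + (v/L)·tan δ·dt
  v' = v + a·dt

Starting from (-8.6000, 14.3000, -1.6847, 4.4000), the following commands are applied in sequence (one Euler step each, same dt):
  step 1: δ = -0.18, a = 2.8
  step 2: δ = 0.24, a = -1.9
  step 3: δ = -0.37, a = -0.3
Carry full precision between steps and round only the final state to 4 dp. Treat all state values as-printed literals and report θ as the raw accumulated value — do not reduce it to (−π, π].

(-9.0527, 10.8032, -1.8250, 4.5500)

after step 1 (δ=-0.18, a=2.8): (-8.725023, 13.207128, -1.768103, 5.100000)
after step 2 (δ=0.24, a=-1.9): (-8.974960, 11.956865, -1.638097, 4.625000)
after step 3 (δ=-0.37, a=-0.3): (-9.052717, 10.803233, -1.824958, 4.550000)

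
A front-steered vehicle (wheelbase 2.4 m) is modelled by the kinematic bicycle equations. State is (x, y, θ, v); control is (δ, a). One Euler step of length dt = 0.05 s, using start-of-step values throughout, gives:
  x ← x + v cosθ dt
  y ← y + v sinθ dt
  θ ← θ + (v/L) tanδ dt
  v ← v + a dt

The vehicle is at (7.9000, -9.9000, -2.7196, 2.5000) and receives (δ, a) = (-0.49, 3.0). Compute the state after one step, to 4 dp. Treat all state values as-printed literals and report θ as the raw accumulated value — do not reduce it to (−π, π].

x' = 7.9000 + 2.5000·cos(-2.7196)·0.05 = 7.7860
y' = -9.9000 + 2.5000·sin(-2.7196)·0.05 = -9.9512
θ' = -2.7196 + (2.5000/2.4)·tan(-0.49)·0.05 = -2.7474
v' = 2.5000 + 3.0000·0.05 = 2.6500

(7.7860, -9.9512, -2.7474, 2.6500)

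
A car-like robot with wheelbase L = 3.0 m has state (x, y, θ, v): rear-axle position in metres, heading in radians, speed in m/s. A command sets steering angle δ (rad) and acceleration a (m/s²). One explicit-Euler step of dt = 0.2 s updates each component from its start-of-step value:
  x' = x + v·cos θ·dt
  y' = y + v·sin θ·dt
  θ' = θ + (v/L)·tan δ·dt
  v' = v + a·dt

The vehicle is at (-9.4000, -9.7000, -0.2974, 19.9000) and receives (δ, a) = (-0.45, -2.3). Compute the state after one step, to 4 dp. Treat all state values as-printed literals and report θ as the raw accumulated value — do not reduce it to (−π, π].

(-5.5947, -10.8663, -0.9383, 19.4400)

x' = -9.4000 + 19.9000·cos(-0.2974)·0.2 = -5.5947
y' = -9.7000 + 19.9000·sin(-0.2974)·0.2 = -10.8663
θ' = -0.2974 + (19.9000/3.0)·tan(-0.45)·0.2 = -0.9383
v' = 19.9000 − 2.3000·0.2 = 19.4400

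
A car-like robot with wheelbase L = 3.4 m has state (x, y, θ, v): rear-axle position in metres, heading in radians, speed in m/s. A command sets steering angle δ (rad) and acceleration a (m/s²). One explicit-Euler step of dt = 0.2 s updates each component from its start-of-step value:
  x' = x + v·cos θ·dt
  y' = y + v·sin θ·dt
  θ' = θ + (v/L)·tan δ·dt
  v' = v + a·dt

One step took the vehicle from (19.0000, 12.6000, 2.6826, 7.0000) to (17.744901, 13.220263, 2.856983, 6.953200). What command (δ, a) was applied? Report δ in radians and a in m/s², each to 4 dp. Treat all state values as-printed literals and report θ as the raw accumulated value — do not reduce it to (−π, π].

δ = 0.4006, a = -0.2340

a = (v'−v)/dt = (-0.046800)/0.2 = -0.2340
Δθ = θ'−θ = 0.174383;  (v·dt/L) = 7.0000·0.2/3.4 = 0.411765
tan δ = Δθ·L/(v·dt) = 0.423502  →  δ = 0.4006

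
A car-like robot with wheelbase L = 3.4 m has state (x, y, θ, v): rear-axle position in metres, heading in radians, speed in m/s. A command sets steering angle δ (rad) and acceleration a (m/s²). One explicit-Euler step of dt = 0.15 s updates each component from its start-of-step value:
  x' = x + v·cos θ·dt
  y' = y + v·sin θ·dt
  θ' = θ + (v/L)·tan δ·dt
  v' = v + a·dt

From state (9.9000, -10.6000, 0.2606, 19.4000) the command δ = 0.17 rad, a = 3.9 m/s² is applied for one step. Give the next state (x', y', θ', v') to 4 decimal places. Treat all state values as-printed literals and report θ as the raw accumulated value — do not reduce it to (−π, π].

(12.7117, -9.8502, 0.4075, 19.9850)

x' = 9.9000 + 19.4000·cos(0.2606)·0.15 = 12.7117
y' = -10.6000 + 19.4000·sin(0.2606)·0.15 = -9.8502
θ' = 0.2606 + (19.4000/3.4)·tan(0.17)·0.15 = 0.4075
v' = 19.4000 + 3.9000·0.15 = 19.9850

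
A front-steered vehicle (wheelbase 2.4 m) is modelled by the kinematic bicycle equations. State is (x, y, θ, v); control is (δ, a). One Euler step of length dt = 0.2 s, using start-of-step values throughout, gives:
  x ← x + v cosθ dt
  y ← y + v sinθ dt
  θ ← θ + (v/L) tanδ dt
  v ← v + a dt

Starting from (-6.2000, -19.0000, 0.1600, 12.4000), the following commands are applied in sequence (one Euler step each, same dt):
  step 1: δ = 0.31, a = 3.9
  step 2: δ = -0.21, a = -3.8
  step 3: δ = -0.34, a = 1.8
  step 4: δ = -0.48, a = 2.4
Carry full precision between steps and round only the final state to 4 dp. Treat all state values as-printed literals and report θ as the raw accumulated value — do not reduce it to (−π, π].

after step 1 (δ=0.31, a=3.9): (-3.751676, -18.604891, 0.491005, 13.180000)
after step 2 (δ=-0.21, a=-3.8): (-1.427095, -17.361984, 0.256904, 12.420000)
after step 3 (δ=-0.34, a=1.8): (0.975384, -16.730832, -0.109214, 12.780000)
after step 4 (δ=-0.48, a=2.4): (3.516155, -17.009428, -0.663665, 13.260000)

(3.5162, -17.0094, -0.6637, 13.2600)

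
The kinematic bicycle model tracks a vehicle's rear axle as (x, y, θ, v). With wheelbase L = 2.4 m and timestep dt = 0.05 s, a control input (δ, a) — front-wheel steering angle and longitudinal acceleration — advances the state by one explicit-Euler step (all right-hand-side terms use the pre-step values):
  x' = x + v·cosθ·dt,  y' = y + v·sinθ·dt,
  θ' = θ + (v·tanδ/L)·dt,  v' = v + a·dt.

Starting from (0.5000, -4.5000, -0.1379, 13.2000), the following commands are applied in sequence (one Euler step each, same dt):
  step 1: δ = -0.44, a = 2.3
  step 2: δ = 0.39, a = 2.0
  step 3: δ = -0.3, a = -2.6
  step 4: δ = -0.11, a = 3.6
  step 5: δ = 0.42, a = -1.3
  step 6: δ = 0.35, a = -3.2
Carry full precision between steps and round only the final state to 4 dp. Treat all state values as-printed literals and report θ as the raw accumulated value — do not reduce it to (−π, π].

(4.4157, -5.3035, -0.0432, 13.2400)

after step 1 (δ=-0.44, a=2.3): (1.153735, -4.590726, -0.267365, 13.315000)
after step 2 (δ=0.39, a=2.0): (1.795831, -4.766611, -0.153340, 13.415000)
after step 3 (δ=-0.3, a=-2.6): (2.458710, -4.869061, -0.239793, 13.285000)
after step 4 (δ=-0.11, a=3.6): (3.103954, -5.026821, -0.270361, 13.465000)
after step 5 (δ=0.42, a=-1.3): (3.752748, -5.206632, -0.145088, 13.400000)
after step 6 (δ=0.35, a=-3.2): (4.415709, -5.303500, -0.043184, 13.240000)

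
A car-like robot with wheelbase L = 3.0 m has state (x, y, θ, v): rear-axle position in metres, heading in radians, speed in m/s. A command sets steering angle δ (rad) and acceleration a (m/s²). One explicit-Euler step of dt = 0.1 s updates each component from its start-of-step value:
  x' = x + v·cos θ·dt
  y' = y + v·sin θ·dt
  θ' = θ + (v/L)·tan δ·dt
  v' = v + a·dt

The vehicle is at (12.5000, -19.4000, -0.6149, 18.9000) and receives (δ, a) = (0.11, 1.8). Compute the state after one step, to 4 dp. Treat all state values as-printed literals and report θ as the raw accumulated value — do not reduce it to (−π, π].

(14.0438, -20.4903, -0.5453, 19.0800)

x' = 12.5000 + 18.9000·cos(-0.6149)·0.1 = 14.0438
y' = -19.4000 + 18.9000·sin(-0.6149)·0.1 = -20.4903
θ' = -0.6149 + (18.9000/3.0)·tan(0.11)·0.1 = -0.5453
v' = 18.9000 + 1.8000·0.1 = 19.0800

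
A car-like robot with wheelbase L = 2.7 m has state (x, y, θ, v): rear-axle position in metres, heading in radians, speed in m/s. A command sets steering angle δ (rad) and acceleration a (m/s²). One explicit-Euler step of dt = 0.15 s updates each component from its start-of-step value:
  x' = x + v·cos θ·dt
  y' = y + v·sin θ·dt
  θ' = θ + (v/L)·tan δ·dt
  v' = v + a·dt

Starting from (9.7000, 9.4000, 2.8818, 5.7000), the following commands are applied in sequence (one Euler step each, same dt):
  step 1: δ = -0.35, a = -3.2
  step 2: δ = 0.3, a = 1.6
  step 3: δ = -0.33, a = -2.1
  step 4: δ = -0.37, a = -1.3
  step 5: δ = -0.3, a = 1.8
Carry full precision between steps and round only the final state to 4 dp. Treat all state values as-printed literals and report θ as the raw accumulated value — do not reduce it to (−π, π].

after step 1 (δ=-0.35, a=-3.2): (8.873691, 9.619633, 2.766208, 5.220000)
after step 2 (δ=0.3, a=1.6): (8.145214, 9.906704, 2.855915, 5.460000)
after step 3 (δ=-0.33, a=-2.1): (7.359407, 10.137505, 2.752016, 5.145000)
after step 4 (δ=-0.37, a=-1.3): (6.645485, 10.430613, 2.641152, 4.950000)
after step 5 (δ=-0.3, a=1.8): (5.994037, 10.786874, 2.556084, 5.220000)

(5.9940, 10.7869, 2.5561, 5.2200)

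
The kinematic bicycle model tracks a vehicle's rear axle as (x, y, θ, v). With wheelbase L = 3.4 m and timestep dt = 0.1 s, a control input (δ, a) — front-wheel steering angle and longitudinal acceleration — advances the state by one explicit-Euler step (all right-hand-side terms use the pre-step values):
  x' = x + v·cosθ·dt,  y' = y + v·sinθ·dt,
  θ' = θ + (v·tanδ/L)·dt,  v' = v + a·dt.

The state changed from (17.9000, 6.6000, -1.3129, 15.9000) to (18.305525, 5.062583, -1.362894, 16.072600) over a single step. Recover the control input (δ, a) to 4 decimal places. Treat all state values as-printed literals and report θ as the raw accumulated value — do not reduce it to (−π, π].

a = (v'−v)/dt = (0.172600)/0.1 = 1.7260
Δθ = θ'−θ = -0.049994;  (v·dt/L) = 15.9000·0.1/3.4 = 0.467647
tan δ = Δθ·L/(v·dt) = -0.106905  →  δ = -0.1065

δ = -0.1065, a = 1.7260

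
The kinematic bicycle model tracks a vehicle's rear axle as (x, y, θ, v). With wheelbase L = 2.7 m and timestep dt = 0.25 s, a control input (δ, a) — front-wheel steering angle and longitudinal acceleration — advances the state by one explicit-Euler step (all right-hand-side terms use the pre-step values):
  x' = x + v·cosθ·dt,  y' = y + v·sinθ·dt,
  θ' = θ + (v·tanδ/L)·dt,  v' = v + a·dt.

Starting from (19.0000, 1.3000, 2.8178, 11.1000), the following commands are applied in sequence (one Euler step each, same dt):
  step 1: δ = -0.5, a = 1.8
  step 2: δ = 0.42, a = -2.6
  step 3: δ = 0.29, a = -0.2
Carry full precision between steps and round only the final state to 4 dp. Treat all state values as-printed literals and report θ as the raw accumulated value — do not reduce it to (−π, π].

after step 1 (δ=-0.5, a=1.8): (16.369201, 2.182906, 2.256322, 11.550000)
after step 2 (δ=0.42, a=-2.6): (14.541182, 4.418080, 2.733907, 10.900000)
after step 3 (δ=0.29, a=-0.2): (12.039520, 5.498503, 3.035083, 10.850000)

(12.0395, 5.4985, 3.0351, 10.8500)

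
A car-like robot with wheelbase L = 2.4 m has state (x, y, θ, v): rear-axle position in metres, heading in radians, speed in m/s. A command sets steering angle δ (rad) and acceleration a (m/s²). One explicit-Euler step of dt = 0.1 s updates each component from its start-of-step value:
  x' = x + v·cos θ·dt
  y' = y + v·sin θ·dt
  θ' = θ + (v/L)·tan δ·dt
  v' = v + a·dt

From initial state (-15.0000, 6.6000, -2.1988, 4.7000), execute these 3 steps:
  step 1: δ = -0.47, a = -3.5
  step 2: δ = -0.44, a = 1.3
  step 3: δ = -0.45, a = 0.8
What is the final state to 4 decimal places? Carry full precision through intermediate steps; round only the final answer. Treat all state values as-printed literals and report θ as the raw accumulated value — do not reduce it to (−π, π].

after step 1 (δ=-0.47, a=-3.5): (-15.276139, 6.219675, -2.298277, 4.350000)
after step 2 (δ=-0.44, a=1.3): (-15.565410, 5.894794, -2.383606, 4.480000)
after step 3 (δ=-0.45, a=0.8): (-15.890757, 5.586812, -2.473776, 4.560000)

(-15.8908, 5.5868, -2.4738, 4.5600)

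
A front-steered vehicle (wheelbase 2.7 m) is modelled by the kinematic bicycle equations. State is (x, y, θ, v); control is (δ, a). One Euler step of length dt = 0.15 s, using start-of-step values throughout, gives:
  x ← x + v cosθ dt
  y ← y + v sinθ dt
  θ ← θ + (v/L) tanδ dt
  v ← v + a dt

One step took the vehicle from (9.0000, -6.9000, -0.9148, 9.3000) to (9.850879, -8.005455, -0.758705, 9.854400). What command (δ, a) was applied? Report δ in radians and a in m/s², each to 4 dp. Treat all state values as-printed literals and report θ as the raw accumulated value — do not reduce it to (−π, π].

a = (v'−v)/dt = (0.554400)/0.15 = 3.6960
Δθ = θ'−θ = 0.156095;  (v·dt/L) = 9.3000·0.15/2.7 = 0.516667
tan δ = Δθ·L/(v·dt) = 0.302119  →  δ = 0.2934

δ = 0.2934, a = 3.6960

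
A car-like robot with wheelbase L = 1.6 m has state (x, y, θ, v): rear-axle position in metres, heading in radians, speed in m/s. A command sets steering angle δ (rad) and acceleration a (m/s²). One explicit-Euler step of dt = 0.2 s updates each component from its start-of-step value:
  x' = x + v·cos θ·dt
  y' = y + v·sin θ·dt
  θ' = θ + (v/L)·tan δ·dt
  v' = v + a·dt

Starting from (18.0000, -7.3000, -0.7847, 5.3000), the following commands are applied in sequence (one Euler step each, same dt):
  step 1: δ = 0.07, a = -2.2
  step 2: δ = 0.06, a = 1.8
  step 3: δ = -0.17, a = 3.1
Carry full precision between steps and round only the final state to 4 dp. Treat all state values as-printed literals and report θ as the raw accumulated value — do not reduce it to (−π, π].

(20.2663, -9.3771, -0.8138, 5.8400)

after step 1 (δ=0.07, a=-2.2): (18.750056, -8.049010, -0.738249, 4.860000)
after step 2 (δ=0.06, a=1.8): (19.468994, -8.703160, -0.701755, 5.220000)
after step 3 (δ=-0.17, a=3.1): (20.266308, -9.377124, -0.813761, 5.840000)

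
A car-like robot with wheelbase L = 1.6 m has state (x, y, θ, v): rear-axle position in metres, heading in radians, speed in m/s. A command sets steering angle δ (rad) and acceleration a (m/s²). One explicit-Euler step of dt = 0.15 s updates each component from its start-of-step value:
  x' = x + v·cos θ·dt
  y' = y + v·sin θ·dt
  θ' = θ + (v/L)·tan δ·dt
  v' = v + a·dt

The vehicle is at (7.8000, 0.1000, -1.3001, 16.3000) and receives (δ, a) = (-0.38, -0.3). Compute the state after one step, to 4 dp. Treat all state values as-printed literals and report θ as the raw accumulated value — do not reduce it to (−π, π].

x' = 7.8000 + 16.3000·cos(-1.3001)·0.15 = 8.4538
y' = 0.1000 + 16.3000·sin(-1.3001)·0.15 = -2.2560
θ' = -1.3001 + (16.3000/1.6)·tan(-0.38)·0.15 = -1.9105
v' = 16.3000 − 0.3000·0.15 = 16.2550

(8.4538, -2.2560, -1.9105, 16.2550)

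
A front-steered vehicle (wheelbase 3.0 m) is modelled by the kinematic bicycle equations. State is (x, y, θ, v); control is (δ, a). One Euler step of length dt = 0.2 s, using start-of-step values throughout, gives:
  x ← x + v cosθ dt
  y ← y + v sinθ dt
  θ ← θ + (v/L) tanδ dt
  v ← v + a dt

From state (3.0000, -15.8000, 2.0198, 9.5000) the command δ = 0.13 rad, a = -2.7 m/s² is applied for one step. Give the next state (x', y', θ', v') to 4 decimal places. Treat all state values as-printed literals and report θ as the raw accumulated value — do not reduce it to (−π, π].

x' = 3.0000 + 9.5000·cos(2.0198)·0.2 = 2.1753
y' = -15.8000 + 9.5000·sin(2.0198)·0.2 = -14.0883
θ' = 2.0198 + (9.5000/3.0)·tan(0.13)·0.2 = 2.1026
v' = 9.5000 − 2.7000·0.2 = 8.9600

(2.1753, -14.0883, 2.1026, 8.9600)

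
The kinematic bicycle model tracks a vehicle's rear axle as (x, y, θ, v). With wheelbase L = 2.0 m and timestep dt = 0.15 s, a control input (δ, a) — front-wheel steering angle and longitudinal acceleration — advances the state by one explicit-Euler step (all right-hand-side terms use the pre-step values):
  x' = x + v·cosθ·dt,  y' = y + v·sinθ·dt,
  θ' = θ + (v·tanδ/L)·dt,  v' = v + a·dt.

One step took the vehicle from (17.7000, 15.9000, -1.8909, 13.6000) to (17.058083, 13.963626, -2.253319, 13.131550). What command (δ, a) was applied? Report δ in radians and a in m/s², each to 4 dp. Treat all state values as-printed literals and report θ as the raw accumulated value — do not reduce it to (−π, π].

δ = -0.3414, a = -3.1230

a = (v'−v)/dt = (-0.468450)/0.15 = -3.1230
Δθ = θ'−θ = -0.362419;  (v·dt/L) = 13.6000·0.15/2.0 = 1.020000
tan δ = Δθ·L/(v·dt) = -0.355313  →  δ = -0.3414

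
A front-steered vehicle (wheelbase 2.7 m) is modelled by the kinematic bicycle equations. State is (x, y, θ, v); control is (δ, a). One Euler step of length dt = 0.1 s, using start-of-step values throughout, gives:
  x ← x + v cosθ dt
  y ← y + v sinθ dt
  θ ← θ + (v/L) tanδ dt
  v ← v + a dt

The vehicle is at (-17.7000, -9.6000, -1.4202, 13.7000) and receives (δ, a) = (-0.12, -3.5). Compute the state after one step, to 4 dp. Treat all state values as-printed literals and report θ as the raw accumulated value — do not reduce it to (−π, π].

(-17.4945, -10.9545, -1.4814, 13.3500)

x' = -17.7000 + 13.7000·cos(-1.4202)·0.1 = -17.4945
y' = -9.6000 + 13.7000·sin(-1.4202)·0.1 = -10.9545
θ' = -1.4202 + (13.7000/2.7)·tan(-0.12)·0.1 = -1.4814
v' = 13.7000 − 3.5000·0.1 = 13.3500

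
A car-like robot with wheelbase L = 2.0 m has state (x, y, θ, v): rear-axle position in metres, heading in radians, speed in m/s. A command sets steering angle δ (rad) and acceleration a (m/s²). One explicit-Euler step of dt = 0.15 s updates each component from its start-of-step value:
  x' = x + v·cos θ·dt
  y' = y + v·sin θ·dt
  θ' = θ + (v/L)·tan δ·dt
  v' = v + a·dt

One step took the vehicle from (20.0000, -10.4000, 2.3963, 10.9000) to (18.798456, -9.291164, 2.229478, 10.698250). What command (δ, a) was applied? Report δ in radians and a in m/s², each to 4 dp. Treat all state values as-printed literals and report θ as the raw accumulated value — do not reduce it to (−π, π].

a = (v'−v)/dt = (-0.201750)/0.15 = -1.3450
Δθ = θ'−θ = -0.166822;  (v·dt/L) = 10.9000·0.15/2.0 = 0.817500
tan δ = Δθ·L/(v·dt) = -0.204064  →  δ = -0.2013

δ = -0.2013, a = -1.3450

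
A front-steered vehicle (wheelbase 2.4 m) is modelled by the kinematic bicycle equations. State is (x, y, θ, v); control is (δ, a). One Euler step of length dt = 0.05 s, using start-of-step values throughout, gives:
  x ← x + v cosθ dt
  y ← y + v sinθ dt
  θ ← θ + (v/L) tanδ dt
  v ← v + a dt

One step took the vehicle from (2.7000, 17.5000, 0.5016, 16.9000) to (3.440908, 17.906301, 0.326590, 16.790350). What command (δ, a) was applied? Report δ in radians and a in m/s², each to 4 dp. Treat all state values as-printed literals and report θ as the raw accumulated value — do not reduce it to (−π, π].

a = (v'−v)/dt = (-0.109650)/0.05 = -2.1930
Δθ = θ'−θ = -0.175010;  (v·dt/L) = 16.9000·0.05/2.4 = 0.352083
tan δ = Δθ·L/(v·dt) = -0.497070  →  δ = -0.4613

δ = -0.4613, a = -2.1930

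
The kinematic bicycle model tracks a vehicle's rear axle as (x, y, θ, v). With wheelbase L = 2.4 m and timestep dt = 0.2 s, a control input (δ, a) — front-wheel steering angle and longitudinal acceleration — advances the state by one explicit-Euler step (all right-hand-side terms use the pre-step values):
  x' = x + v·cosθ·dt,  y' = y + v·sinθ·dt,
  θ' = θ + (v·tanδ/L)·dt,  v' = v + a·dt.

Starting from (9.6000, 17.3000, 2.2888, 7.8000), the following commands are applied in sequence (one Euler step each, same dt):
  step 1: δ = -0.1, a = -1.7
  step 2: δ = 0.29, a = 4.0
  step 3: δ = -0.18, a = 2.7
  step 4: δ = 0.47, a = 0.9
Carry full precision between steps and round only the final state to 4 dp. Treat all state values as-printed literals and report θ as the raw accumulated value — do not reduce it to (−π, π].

(5.2879, 22.0961, 2.6563, 8.9800)

after step 1 (δ=-0.1, a=-1.7): (8.573703, 18.474868, 2.223582, 7.460000)
after step 2 (δ=0.29, a=4.0): (7.667459, 19.660105, 2.409096, 8.260000)
after step 3 (δ=-0.18, a=2.7): (6.439186, 20.764844, 2.283840, 8.800000)
after step 4 (δ=0.47, a=0.9): (5.287901, 22.096063, 2.656348, 8.980000)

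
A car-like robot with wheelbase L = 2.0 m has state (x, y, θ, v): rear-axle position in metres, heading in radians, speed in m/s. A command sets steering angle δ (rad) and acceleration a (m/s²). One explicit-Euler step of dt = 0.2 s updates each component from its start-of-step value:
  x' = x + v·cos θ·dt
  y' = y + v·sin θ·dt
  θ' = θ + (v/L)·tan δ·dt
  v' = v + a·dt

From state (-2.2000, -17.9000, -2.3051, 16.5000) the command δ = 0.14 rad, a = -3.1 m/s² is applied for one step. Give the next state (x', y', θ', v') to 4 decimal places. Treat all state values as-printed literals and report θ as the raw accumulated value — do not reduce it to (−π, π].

(-4.4112, -20.3496, -2.0726, 15.8800)

x' = -2.2000 + 16.5000·cos(-2.3051)·0.2 = -4.4112
y' = -17.9000 + 16.5000·sin(-2.3051)·0.2 = -20.3496
θ' = -2.3051 + (16.5000/2.0)·tan(0.14)·0.2 = -2.0726
v' = 16.5000 − 3.1000·0.2 = 15.8800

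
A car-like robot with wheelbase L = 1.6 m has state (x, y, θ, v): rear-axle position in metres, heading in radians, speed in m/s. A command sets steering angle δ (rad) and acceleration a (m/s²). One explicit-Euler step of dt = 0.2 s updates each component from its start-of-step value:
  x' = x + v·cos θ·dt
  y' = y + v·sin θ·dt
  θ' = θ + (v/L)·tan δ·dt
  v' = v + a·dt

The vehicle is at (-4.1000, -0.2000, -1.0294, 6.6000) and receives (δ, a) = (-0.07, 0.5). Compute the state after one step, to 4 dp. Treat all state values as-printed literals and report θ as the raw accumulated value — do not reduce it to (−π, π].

x' = -4.1000 + 6.6000·cos(-1.0294)·0.2 = -3.4198
y' = -0.2000 + 6.6000·sin(-1.0294)·0.2 = -1.3312
θ' = -1.0294 + (6.6000/1.6)·tan(-0.07)·0.2 = -1.0872
v' = 6.6000 + 0.5000·0.2 = 6.7000

(-3.4198, -1.3312, -1.0872, 6.7000)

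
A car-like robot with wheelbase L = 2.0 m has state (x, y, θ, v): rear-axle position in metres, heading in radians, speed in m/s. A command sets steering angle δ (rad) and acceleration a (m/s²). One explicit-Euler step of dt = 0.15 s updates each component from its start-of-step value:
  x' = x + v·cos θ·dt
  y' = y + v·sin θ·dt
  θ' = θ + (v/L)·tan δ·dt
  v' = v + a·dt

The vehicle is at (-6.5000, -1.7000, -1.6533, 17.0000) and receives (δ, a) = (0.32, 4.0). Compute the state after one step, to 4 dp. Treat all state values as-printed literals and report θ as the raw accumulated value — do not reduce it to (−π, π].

(-6.7101, -4.2413, -1.2308, 17.6000)

x' = -6.5000 + 17.0000·cos(-1.6533)·0.15 = -6.7101
y' = -1.7000 + 17.0000·sin(-1.6533)·0.15 = -4.2413
θ' = -1.6533 + (17.0000/2.0)·tan(0.32)·0.15 = -1.2308
v' = 17.0000 + 4.0000·0.15 = 17.6000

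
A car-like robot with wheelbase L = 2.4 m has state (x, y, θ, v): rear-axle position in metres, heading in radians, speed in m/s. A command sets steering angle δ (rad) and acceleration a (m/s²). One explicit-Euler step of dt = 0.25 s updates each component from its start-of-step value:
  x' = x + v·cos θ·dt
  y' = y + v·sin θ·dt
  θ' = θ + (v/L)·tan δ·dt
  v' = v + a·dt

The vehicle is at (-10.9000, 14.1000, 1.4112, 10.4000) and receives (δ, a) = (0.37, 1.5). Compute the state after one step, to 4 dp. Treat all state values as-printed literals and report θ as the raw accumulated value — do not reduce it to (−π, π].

(-10.4868, 16.6670, 1.8314, 10.7750)

x' = -10.9000 + 10.4000·cos(1.4112)·0.25 = -10.4868
y' = 14.1000 + 10.4000·sin(1.4112)·0.25 = 16.6670
θ' = 1.4112 + (10.4000/2.4)·tan(0.37)·0.25 = 1.8314
v' = 10.4000 + 1.5000·0.25 = 10.7750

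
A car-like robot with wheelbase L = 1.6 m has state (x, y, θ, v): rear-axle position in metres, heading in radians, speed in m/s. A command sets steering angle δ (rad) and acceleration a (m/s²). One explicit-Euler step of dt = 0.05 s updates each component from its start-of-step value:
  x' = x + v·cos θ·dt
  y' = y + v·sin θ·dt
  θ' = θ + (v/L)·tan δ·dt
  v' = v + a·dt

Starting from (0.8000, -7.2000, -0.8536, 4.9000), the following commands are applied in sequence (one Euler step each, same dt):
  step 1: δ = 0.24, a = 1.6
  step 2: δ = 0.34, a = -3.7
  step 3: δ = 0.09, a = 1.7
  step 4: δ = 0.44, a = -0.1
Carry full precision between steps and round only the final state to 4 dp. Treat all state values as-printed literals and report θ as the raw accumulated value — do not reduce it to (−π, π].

after step 1 (δ=0.24, a=1.6): (0.961032, -7.384645, -0.816128, 4.980000)
after step 2 (δ=0.34, a=-3.7): (1.131609, -7.566041, -0.761077, 4.795000)
after step 3 (δ=0.09, a=1.7): (1.305210, -7.731397, -0.747555, 4.880000)
after step 4 (δ=0.44, a=-0.1): (1.484149, -7.897280, -0.675761, 4.875000)

(1.4841, -7.8973, -0.6758, 4.8750)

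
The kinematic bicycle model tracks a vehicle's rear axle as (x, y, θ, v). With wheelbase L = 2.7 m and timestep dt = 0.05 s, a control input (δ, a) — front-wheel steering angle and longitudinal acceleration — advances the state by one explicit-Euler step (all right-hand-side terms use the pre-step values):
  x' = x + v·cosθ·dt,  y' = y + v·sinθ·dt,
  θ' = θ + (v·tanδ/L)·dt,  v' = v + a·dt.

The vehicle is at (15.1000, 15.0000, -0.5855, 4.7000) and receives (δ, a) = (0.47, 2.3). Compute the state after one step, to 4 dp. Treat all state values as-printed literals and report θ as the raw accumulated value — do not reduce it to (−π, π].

(15.2959, 14.8701, -0.5413, 4.8150)

x' = 15.1000 + 4.7000·cos(-0.5855)·0.05 = 15.2959
y' = 15.0000 + 4.7000·sin(-0.5855)·0.05 = 14.8701
θ' = -0.5855 + (4.7000/2.7)·tan(0.47)·0.05 = -0.5413
v' = 4.7000 + 2.3000·0.05 = 4.8150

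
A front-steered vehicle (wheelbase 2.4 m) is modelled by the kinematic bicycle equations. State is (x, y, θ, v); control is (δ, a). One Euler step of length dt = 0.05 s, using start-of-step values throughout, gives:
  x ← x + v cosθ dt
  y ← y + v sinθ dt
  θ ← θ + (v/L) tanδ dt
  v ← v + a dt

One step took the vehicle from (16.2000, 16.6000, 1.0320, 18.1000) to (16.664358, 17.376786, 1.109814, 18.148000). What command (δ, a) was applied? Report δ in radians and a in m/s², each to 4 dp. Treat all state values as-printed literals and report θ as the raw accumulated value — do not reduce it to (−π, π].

a = (v'−v)/dt = (0.048000)/0.05 = 0.9600
Δθ = θ'−θ = 0.077814;  (v·dt/L) = 18.1000·0.05/2.4 = 0.377083
tan δ = Δθ·L/(v·dt) = 0.206358  →  δ = 0.2035

δ = 0.2035, a = 0.9600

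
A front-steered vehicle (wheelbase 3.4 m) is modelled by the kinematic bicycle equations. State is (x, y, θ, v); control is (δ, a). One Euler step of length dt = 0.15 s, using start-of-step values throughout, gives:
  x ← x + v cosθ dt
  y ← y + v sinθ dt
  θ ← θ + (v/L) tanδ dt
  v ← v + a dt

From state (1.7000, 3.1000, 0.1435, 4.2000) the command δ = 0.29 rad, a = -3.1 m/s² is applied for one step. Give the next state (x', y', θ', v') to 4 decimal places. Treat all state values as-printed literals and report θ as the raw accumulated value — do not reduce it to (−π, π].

(2.3235, 3.1901, 0.1988, 3.7350)

x' = 1.7000 + 4.2000·cos(0.1435)·0.15 = 2.3235
y' = 3.1000 + 4.2000·sin(0.1435)·0.15 = 3.1901
θ' = 0.1435 + (4.2000/3.4)·tan(0.29)·0.15 = 0.1988
v' = 4.2000 − 3.1000·0.15 = 3.7350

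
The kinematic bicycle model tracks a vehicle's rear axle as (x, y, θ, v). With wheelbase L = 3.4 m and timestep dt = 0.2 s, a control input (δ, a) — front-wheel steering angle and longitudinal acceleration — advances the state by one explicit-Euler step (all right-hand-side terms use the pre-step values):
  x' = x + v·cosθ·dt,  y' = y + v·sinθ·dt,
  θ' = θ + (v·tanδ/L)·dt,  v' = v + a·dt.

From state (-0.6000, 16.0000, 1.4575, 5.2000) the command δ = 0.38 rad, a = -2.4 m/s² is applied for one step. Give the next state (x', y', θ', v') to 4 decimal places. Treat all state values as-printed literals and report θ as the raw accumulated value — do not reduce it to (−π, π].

x' = -0.6000 + 5.2000·cos(1.4575)·0.2 = -0.4824
y' = 16.0000 + 5.2000·sin(1.4575)·0.2 = 17.0333
θ' = 1.4575 + (5.2000/3.4)·tan(0.38)·0.2 = 1.5797
v' = 5.2000 − 2.4000·0.2 = 4.7200

(-0.4824, 17.0333, 1.5797, 4.7200)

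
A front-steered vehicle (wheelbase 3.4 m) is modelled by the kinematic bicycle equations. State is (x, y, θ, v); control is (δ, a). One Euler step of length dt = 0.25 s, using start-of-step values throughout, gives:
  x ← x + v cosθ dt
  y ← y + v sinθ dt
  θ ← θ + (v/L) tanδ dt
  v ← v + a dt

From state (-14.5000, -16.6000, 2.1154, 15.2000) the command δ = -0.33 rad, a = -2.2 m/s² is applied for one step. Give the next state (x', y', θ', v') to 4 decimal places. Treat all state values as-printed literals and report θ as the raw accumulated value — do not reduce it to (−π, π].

x' = -14.5000 + 15.2000·cos(2.1154)·0.25 = -16.4687
y' = -16.6000 + 15.2000·sin(2.1154)·0.25 = -13.3497
θ' = 2.1154 + (15.2000/3.4)·tan(-0.33)·0.25 = 1.7326
v' = 15.2000 − 2.2000·0.25 = 14.6500

(-16.4687, -13.3497, 1.7326, 14.6500)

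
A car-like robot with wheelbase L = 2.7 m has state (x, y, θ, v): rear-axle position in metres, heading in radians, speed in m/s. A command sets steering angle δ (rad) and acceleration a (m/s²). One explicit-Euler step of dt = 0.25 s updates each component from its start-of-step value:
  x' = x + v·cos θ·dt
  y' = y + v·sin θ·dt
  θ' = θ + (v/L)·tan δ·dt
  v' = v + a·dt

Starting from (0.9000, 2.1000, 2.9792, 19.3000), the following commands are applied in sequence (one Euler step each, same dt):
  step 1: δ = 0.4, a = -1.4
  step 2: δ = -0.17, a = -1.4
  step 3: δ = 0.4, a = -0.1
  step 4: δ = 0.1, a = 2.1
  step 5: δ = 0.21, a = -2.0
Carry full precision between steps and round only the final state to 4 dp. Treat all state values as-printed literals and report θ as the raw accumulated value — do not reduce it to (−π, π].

(-16.4358, -9.5014, 4.7112, 18.6000)

after step 1 (δ=0.4, a=-1.4): (-3.861519, 2.880105, 3.734747, 18.950000)
after step 2 (δ=-0.17, a=-1.4): (-7.789766, 0.231940, 3.433553, 18.600000)
after step 3 (δ=0.4, a=-0.1): (-12.242985, -1.106470, 4.161697, 18.575000)
after step 4 (δ=0.1, a=2.1): (-14.672953, -5.063700, 4.334263, 19.100000)
after step 5 (δ=0.21, a=-2.0): (-16.435784, -9.501385, 4.711210, 18.600000)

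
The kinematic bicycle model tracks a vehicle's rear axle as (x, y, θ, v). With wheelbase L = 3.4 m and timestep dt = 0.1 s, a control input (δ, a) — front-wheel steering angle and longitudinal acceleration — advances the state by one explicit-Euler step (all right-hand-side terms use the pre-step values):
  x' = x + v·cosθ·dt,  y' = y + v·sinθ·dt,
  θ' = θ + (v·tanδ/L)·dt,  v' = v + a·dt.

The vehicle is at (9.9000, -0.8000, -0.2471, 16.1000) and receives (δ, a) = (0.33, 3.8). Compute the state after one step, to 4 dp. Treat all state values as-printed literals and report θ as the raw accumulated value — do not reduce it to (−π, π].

x' = 9.9000 + 16.1000·cos(-0.2471)·0.1 = 11.4611
y' = -0.8000 + 16.1000·sin(-0.2471)·0.1 = -1.1938
θ' = -0.2471 + (16.1000/3.4)·tan(0.33)·0.1 = -0.0849
v' = 16.1000 + 3.8000·0.1 = 16.4800

(11.4611, -1.1938, -0.0849, 16.4800)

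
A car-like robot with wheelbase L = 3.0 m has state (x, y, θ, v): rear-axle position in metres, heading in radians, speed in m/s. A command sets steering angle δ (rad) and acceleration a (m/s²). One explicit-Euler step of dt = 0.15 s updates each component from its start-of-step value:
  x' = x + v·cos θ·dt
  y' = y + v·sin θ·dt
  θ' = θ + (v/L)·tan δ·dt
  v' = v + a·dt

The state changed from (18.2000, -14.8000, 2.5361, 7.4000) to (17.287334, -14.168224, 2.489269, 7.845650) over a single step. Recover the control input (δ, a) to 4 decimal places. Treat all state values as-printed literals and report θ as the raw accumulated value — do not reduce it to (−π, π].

a = (v'−v)/dt = (0.445650)/0.15 = 2.9710
Δθ = θ'−θ = -0.046831;  (v·dt/L) = 7.4000·0.15/3.0 = 0.370000
tan δ = Δθ·L/(v·dt) = -0.126570  →  δ = -0.1259

δ = -0.1259, a = 2.9710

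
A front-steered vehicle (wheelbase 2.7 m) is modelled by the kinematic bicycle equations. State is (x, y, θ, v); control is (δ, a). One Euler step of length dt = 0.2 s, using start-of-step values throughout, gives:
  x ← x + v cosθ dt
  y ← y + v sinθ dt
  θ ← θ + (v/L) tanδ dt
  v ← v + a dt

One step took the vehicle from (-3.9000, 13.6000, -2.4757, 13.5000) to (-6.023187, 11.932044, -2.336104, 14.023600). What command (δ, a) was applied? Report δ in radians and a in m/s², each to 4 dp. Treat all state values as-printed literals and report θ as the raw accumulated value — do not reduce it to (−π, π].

a = (v'−v)/dt = (0.523600)/0.2 = 2.6180
Δθ = θ'−θ = 0.139596;  (v·dt/L) = 13.5000·0.2/2.7 = 1.000000
tan δ = Δθ·L/(v·dt) = 0.139596  →  δ = 0.1387

δ = 0.1387, a = 2.6180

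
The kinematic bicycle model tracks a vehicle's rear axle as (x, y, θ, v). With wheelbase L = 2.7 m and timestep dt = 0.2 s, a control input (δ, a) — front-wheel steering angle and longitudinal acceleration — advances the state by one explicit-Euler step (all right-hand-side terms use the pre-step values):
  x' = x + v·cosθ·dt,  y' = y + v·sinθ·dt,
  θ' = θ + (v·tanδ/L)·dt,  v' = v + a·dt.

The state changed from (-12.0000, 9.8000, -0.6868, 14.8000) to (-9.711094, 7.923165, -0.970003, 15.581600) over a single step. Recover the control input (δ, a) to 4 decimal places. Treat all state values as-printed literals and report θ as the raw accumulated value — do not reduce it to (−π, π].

δ = -0.2528, a = 3.9080

a = (v'−v)/dt = (0.781600)/0.2 = 3.9080
Δθ = θ'−θ = -0.283203;  (v·dt/L) = 14.8000·0.2/2.7 = 1.096296
tan δ = Δθ·L/(v·dt) = -0.258327  →  δ = -0.2528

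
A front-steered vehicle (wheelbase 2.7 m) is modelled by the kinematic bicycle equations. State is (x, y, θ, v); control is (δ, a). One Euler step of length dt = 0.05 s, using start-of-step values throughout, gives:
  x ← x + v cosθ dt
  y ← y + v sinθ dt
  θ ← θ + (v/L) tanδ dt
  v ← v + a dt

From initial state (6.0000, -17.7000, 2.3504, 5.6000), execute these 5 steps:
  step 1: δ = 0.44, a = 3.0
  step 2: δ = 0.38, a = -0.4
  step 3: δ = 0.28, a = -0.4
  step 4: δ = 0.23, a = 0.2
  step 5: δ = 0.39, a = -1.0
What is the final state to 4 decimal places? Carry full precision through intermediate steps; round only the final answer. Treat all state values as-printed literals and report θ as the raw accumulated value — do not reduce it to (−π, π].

(4.9196, -16.7730, 2.5406, 5.6700)

after step 1 (δ=0.44, a=3.0): (5.803161, -17.500866, 2.399222, 5.750000)
after step 2 (δ=0.38, a=-0.4): (5.591311, -17.306506, 2.441752, 5.730000)
after step 3 (δ=0.28, a=-0.4): (5.372155, -17.121972, 2.472264, 5.710000)
after step 4 (δ=0.23, a=0.2): (5.148254, -16.944831, 2.497023, 5.720000)
after step 5 (δ=0.39, a=-1.0): (4.919638, -16.772987, 2.540564, 5.670000)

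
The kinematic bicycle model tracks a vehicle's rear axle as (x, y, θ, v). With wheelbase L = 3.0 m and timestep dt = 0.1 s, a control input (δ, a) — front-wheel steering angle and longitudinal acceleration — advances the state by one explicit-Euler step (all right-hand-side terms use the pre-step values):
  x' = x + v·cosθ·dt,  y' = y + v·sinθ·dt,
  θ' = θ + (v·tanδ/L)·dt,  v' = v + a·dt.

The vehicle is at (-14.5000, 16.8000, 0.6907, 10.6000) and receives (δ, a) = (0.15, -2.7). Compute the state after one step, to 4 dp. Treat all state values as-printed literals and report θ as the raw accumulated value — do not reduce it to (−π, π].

(-13.6830, 17.4753, 0.7441, 10.3300)

x' = -14.5000 + 10.6000·cos(0.6907)·0.1 = -13.6830
y' = 16.8000 + 10.6000·sin(0.6907)·0.1 = 17.4753
θ' = 0.6907 + (10.6000/3.0)·tan(0.15)·0.1 = 0.7441
v' = 10.6000 − 2.7000·0.1 = 10.3300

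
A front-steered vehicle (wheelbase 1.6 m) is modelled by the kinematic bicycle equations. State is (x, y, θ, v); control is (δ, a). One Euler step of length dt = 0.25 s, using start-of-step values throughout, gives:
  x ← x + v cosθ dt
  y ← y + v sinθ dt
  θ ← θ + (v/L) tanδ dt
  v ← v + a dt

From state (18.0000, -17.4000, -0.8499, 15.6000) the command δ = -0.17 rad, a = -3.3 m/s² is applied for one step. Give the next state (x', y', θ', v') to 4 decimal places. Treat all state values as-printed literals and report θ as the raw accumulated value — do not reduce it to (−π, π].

x' = 18.0000 + 15.6000·cos(-0.8499)·0.25 = 20.5742
y' = -17.4000 + 15.6000·sin(-0.8499)·0.25 = -20.3297
θ' = -0.8499 + (15.6000/1.6)·tan(-0.17)·0.25 = -1.2683
v' = 15.6000 − 3.3000·0.25 = 14.7750

(20.5742, -20.3297, -1.2683, 14.7750)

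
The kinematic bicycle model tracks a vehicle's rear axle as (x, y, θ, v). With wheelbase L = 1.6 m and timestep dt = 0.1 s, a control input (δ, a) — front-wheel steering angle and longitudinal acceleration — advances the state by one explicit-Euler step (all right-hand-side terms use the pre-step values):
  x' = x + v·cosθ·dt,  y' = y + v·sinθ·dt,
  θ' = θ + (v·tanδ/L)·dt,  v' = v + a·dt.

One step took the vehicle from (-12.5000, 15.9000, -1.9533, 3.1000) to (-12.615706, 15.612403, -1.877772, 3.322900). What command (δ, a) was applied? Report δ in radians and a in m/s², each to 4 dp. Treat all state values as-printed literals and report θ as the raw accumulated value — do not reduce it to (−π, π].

a = (v'−v)/dt = (0.222900)/0.1 = 2.2290
Δθ = θ'−θ = 0.075528;  (v·dt/L) = 3.1000·0.1/1.6 = 0.193750
tan δ = Δθ·L/(v·dt) = 0.389822  →  δ = 0.3717

δ = 0.3717, a = 2.2290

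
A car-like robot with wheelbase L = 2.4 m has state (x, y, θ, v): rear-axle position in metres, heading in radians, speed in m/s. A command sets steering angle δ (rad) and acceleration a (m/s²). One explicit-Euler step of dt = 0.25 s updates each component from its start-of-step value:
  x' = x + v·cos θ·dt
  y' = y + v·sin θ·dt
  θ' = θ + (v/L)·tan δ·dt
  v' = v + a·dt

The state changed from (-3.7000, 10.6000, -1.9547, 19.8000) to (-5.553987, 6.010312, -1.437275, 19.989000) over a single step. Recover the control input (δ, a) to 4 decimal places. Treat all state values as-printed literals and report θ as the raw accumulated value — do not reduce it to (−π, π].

δ = 0.2458, a = 0.7560

a = (v'−v)/dt = (0.189000)/0.25 = 0.7560
Δθ = θ'−θ = 0.517425;  (v·dt/L) = 19.8000·0.25/2.4 = 2.062500
tan δ = Δθ·L/(v·dt) = 0.250873  →  δ = 0.2458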